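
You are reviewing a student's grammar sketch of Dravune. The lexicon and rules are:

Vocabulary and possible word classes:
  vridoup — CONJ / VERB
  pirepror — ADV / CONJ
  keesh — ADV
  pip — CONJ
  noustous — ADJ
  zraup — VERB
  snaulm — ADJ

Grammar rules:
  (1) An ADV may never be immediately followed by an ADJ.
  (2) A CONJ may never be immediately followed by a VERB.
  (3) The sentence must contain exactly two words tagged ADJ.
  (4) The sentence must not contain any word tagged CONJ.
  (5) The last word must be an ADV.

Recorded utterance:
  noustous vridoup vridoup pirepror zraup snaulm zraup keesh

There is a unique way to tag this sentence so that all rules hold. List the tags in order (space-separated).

Candidates per position — 1:noustous {ADJ}; 2:vridoup {CONJ,VERB}; 3:vridoup {CONJ,VERB}; 4:pirepror {ADV,CONJ}; 5:zraup {VERB}; 6:snaulm {ADJ}; 7:zraup {VERB}; 8:keesh {ADV}.
Word 2 cannot be CONJ — rule 4 would then fail for every completion. It is VERB.
Word 3 cannot be CONJ — rule 4 would then fail for every completion. It is VERB.
Word 4 cannot be CONJ — rule 2 would then fail for every completion. It is ADV.
So the tagging must be: ADJ VERB VERB ADV VERB ADJ VERB ADV.
Verifying each rule — rule 1 holds; rule 2 holds; rule 3 holds; rule 4 holds; rule 5 holds.

ADJ VERB VERB ADV VERB ADJ VERB ADV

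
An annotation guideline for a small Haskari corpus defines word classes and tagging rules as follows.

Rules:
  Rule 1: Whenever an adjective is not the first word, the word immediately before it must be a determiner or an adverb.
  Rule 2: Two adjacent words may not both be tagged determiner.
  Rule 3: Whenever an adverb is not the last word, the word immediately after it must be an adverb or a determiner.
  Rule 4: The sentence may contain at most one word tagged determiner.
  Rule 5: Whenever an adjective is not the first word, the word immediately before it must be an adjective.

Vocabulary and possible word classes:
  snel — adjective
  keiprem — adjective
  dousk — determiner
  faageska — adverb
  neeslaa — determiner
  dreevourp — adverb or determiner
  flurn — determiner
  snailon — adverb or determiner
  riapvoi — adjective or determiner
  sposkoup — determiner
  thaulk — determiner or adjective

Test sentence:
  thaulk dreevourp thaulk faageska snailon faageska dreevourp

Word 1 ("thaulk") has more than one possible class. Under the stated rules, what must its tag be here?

Candidates per position — 1:thaulk {determiner,adjective}; 2:dreevourp {adverb,determiner}; 3:thaulk {determiner,adjective}; 4:faageska {adverb}; 5:snailon {adverb,determiner}; 6:faageska {adverb}; 7:dreevourp {adverb,determiner}.
Word 3 cannot be adjective — rule 5 would then fail for every completion. It is determiner.
Word 5 cannot be determiner — rule 4 would then fail for every completion. It is adverb.
Word 7 cannot be determiner — rule 4 would then fail for every completion. It is adverb.
Word 1 cannot be determiner — rule 4 would then fail for every completion. It is adjective.
Word 2 cannot be determiner — rule 2 would then fail for every completion. It is adverb.
The unique satisfying tagging is: adjective adverb determiner adverb adverb adverb adverb.
Verifying each rule — rule 1 ok; rule 2 ok; rule 3 ok; rule 4 ok; rule 5 ok.

adjective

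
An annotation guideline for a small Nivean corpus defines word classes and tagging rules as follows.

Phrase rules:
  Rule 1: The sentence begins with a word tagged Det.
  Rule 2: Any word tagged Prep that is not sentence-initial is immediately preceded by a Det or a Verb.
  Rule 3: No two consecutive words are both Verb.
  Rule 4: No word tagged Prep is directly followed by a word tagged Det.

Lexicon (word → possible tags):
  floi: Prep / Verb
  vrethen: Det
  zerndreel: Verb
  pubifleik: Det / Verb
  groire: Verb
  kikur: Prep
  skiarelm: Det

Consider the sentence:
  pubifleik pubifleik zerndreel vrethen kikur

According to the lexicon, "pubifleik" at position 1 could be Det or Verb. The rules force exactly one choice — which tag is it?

Det

Candidates per position — 1:pubifleik {Det,Verb}; 2:pubifleik {Det,Verb}; 3:zerndreel {Verb}; 4:vrethen {Det}; 5:kikur {Prep}.
At position 1, choosing Verb makes rule 1 impossible to satisfy; hence Det.
At position 2, choosing Verb makes rule 3 impossible to satisfy; hence Det.
So the tagging must be: Det Det Verb Det Prep.
Verifying each rule — rule 1 satisfied; rule 2 satisfied; rule 3 satisfied; rule 4 satisfied.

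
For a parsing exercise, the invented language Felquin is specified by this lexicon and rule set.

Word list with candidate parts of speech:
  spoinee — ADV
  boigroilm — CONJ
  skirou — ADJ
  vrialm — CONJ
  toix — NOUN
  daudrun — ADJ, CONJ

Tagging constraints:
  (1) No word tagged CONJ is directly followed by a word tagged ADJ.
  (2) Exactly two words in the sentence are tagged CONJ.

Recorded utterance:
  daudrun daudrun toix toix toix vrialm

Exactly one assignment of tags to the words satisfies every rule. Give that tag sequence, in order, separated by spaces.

Candidates per position — 1:daudrun {ADJ,CONJ}; 2:daudrun {ADJ,CONJ}; 3:toix {NOUN}; 4:toix {NOUN}; 5:toix {NOUN}; 6:vrialm {CONJ}.
The remaining ambiguous positions (1, 2) are resolved jointly — only one combination satisfies every rule.
The only consistent sequence is: ADJ CONJ NOUN NOUN NOUN CONJ.
Rule-by-rule: rule 1 ✓; rule 2 ✓.

ADJ CONJ NOUN NOUN NOUN CONJ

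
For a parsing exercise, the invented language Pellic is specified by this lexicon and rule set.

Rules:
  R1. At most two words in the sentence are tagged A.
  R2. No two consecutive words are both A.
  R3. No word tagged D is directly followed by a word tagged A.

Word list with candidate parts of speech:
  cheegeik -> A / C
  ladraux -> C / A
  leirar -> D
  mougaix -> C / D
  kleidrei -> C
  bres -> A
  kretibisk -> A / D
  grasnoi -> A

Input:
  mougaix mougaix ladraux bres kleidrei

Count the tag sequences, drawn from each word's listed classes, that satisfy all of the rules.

4

Candidates per position — 1:mougaix {C,D}; 2:mougaix {C,D}; 3:ladraux {C,A}; 4:bres {A}; 5:kleidrei {C}.
There are 8 candidate sequences in total.
The sequences that satisfy every rule: C C C A C; C D C A C; D C C A C; D D C A C.
Count = 4.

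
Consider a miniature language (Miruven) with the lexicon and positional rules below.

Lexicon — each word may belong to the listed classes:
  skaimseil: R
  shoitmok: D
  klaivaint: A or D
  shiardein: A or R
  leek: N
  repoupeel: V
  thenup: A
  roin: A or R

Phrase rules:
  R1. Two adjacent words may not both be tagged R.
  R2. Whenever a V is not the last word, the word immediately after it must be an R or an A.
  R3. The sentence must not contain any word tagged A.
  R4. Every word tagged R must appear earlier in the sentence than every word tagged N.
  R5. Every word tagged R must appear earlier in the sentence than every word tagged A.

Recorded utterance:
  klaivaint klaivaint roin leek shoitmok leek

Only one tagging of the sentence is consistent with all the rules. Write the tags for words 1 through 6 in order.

D D R N D N

Candidates per position — 1:klaivaint {A,D}; 2:klaivaint {A,D}; 3:roin {A,R}; 4:leek {N}; 5:shoitmok {D}; 6:leek {N}.
Position 1: tagging it A would leave rule 3 unsatisfiable, so it must be D.
Position 2: tagging it A would leave rule 3 unsatisfiable, so it must be D.
Position 3: tagging it A would leave rule 3 unsatisfiable, so it must be R.
That leaves exactly one tagging: D D R N D N.
Checking: rule 1 holds; rule 2 holds; rule 3 holds; rule 4 holds; rule 5 holds.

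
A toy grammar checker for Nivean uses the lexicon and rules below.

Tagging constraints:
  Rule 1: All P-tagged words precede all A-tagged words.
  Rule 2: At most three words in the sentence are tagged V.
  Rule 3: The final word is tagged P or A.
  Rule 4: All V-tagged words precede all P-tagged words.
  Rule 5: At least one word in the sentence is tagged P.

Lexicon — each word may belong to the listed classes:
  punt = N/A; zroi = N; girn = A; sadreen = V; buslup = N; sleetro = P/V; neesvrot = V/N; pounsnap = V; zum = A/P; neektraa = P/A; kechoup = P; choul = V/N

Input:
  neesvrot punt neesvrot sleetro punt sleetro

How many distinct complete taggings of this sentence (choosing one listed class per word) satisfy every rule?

Candidates per position — 1:neesvrot {V,N}; 2:punt {N,A}; 3:neesvrot {V,N}; 4:sleetro {P,V}; 5:punt {N,A}; 6:sleetro {P,V}.
There are 64 candidate sequences in total.
Checking each against the rules leaves 8 sequences.
Count = 8.

8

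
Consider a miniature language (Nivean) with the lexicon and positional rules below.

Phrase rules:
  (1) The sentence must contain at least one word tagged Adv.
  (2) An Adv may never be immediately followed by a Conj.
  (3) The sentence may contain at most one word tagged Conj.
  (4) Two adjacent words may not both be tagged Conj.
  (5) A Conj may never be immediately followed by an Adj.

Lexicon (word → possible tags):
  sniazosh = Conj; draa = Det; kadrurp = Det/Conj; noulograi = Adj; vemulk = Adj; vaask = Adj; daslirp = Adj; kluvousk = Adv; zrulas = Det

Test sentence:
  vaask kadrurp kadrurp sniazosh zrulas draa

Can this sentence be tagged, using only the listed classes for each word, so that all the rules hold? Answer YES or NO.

NO

Candidates per position — 1:vaask {Adj}; 2:kadrurp {Det,Conj}; 3:kadrurp {Det,Conj}; 4:sniazosh {Conj}; 5:zrulas {Det}; 6:draa {Det}.
Rule 1 cannot be satisfied by any choice of tags from the lexicon.
So there is no consistent tagging.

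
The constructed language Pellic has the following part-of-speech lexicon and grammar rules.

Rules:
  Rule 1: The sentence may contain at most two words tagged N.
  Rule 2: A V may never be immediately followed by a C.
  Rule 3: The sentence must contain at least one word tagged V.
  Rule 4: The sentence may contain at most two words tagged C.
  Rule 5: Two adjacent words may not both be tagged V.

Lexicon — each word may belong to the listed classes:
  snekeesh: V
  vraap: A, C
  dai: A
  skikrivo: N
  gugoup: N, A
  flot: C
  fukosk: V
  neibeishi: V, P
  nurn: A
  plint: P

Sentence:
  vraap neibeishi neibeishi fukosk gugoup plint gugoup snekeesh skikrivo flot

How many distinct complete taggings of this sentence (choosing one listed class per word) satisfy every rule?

Candidates per position — 1:vraap {A,C}; 2:neibeishi {V,P}; 3:neibeishi {V,P}; 4:fukosk {V}; 5:gugoup {N,A}; 6:plint {P}; 7:gugoup {N,A}; 8:snekeesh {V}; 9:skikrivo {N}; 10:flot {C}.
There are 32 candidate sequences in total.
Checking each against the rules leaves 12 sequences.
Count = 12.

12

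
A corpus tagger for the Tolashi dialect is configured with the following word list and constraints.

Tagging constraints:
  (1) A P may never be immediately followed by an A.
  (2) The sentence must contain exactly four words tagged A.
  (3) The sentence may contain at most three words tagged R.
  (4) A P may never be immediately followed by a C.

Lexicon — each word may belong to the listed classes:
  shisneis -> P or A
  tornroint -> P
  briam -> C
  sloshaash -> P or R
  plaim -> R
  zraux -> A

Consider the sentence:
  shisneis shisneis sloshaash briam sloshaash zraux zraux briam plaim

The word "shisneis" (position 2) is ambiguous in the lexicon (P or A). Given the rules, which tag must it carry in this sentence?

Candidates per position — 1:shisneis {P,A}; 2:shisneis {P,A}; 3:sloshaash {P,R}; 4:briam {C}; 5:sloshaash {P,R}; 6:zraux {A}; 7:zraux {A}; 8:briam {C}; 9:plaim {R}.
Position 1: tagging it P would leave rule 2 unsatisfiable, so it must be A.
Position 2: tagging it P would leave rule 2 unsatisfiable, so it must be A.
Position 3: tagging it P would leave rule 4 unsatisfiable, so it must be R.
Position 5: tagging it P would leave rule 1 unsatisfiable, so it must be R.
That leaves exactly one tagging: A A R C R A A C R.
Verifying each rule — rule 1 satisfied; rule 2 satisfied; rule 3 satisfied; rule 4 satisfied.

A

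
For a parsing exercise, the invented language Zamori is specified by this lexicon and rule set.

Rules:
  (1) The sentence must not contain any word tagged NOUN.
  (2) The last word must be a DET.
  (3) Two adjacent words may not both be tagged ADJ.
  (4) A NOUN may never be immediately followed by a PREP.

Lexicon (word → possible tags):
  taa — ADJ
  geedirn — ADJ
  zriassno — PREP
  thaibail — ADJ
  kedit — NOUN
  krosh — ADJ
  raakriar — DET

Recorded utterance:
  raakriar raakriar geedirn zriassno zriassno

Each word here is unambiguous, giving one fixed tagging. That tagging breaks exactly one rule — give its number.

2

Fixed tagging: DET DET ADJ PREP PREP.
Checking each rule: R1 ok, R2 fails, R3 ok, R4 ok.
Only rule 2 fails.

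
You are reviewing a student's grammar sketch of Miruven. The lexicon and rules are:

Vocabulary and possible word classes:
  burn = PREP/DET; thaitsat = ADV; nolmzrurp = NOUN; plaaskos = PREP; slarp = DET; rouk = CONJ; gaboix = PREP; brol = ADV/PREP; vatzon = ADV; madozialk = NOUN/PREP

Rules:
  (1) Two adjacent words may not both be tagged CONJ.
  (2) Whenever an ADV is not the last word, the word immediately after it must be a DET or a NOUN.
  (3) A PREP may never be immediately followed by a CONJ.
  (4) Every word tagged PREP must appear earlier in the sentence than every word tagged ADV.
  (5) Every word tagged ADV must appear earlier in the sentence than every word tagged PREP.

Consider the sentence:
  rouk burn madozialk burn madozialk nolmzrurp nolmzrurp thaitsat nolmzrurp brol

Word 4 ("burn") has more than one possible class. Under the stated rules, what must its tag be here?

Candidates per position — 1:rouk {CONJ}; 2:burn {PREP,DET}; 3:madozialk {NOUN,PREP}; 4:burn {PREP,DET}; 5:madozialk {NOUN,PREP}; 6:nolmzrurp {NOUN}; 7:nolmzrurp {NOUN}; 8:thaitsat {ADV}; 9:nolmzrurp {NOUN}; 10:brol {ADV,PREP}.
Position 2: PREP is ruled out by rule 5; that leaves DET.
Position 3: PREP is ruled out by rule 5; that leaves NOUN.
Position 4: PREP is ruled out by rule 5; that leaves DET.
Position 5: PREP is ruled out by rule 5; that leaves NOUN.
Position 10: PREP is ruled out by rule 4; that leaves ADV.
So the tagging must be: CONJ DET NOUN DET NOUN NOUN NOUN ADV NOUN ADV.
Checking: rule 1 holds; rule 2 holds; rule 3 holds; rule 4 holds; rule 5 holds.

DET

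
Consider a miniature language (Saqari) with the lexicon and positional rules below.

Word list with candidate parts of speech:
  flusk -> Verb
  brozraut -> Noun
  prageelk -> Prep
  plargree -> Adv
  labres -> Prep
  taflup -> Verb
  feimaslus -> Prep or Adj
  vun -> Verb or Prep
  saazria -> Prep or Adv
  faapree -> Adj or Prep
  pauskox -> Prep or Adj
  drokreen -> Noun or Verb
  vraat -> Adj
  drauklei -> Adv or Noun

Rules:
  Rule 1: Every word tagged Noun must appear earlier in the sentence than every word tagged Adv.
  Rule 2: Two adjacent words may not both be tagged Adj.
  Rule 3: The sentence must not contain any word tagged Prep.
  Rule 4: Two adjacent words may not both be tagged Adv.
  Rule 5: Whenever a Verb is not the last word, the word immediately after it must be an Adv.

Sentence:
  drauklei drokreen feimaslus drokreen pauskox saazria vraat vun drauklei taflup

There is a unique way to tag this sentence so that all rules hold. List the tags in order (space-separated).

Noun Noun Adj Noun Adj Adv Adj Verb Adv Verb

Candidates per position — 1:drauklei {Adv,Noun}; 2:drokreen {Noun,Verb}; 3:feimaslus {Prep,Adj}; 4:drokreen {Noun,Verb}; 5:pauskox {Prep,Adj}; 6:saazria {Prep,Adv}; 7:vraat {Adj}; 8:vun {Verb,Prep}; 9:drauklei {Adv,Noun}; 10:taflup {Verb}.
If word 2 were Verb, no tagging could satisfy rule 5; so word 2 is Noun.
If word 3 were Prep, no tagging could satisfy rule 3; so word 3 is Adj.
If word 4 were Verb, no tagging could satisfy rule 5; so word 4 is Noun.
If word 5 were Prep, no tagging could satisfy rule 3; so word 5 is Adj.
If word 6 were Prep, no tagging could satisfy rule 3; so word 6 is Adv.
If word 8 were Prep, no tagging could satisfy rule 3; so word 8 is Verb.
If word 9 were Noun, no tagging could satisfy rule 1; so word 9 is Adv.
If word 1 were Adv, no tagging could satisfy rule 1; so word 1 is Noun.
That leaves exactly one tagging: Noun Noun Adj Noun Adj Adv Adj Verb Adv Verb.
Verifying each rule — rule 1 holds; rule 2 holds; rule 3 holds; rule 4 holds; rule 5 holds.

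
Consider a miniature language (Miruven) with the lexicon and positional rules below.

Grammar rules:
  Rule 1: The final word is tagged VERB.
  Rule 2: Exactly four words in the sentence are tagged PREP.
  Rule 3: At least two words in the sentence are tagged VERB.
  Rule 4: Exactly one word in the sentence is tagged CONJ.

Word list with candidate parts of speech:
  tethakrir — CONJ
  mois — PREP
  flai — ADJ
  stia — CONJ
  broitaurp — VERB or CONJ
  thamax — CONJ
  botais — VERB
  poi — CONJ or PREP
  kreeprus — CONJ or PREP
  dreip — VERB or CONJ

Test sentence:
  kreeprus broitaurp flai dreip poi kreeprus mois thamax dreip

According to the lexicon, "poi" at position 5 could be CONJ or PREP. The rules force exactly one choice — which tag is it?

PREP

Candidates per position — 1:kreeprus {CONJ,PREP}; 2:broitaurp {VERB,CONJ}; 3:flai {ADJ}; 4:dreip {VERB,CONJ}; 5:poi {CONJ,PREP}; 6:kreeprus {CONJ,PREP}; 7:mois {PREP}; 8:thamax {CONJ}; 9:dreip {VERB,CONJ}.
If word 1 were CONJ, no tagging could satisfy rule 2; so word 1 is PREP.
If word 2 were CONJ, no tagging could satisfy rule 4; so word 2 is VERB.
If word 4 were CONJ, no tagging could satisfy rule 4; so word 4 is VERB.
If word 5 were CONJ, no tagging could satisfy rule 2; so word 5 is PREP.
If word 6 were CONJ, no tagging could satisfy rule 2; so word 6 is PREP.
If word 9 were CONJ, no tagging could satisfy rule 1; so word 9 is VERB.
The unique satisfying tagging is: PREP VERB ADJ VERB PREP PREP PREP CONJ VERB.
Verifying each rule — rule 1 holds; rule 2 holds; rule 3 holds; rule 4 holds.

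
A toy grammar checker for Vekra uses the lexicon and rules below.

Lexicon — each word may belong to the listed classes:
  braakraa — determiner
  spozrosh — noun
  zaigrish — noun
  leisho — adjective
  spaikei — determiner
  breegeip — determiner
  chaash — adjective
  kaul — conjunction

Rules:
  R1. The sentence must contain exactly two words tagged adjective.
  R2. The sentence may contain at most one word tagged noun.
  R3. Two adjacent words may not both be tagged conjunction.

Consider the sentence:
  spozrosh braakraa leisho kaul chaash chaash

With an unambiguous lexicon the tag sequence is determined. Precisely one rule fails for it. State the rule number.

Fixed tagging: noun determiner adjective conjunction adjective adjective.
Applying the rules: R1 ✗, R2 ✓, R3 ✓.
Only rule 1 fails.

1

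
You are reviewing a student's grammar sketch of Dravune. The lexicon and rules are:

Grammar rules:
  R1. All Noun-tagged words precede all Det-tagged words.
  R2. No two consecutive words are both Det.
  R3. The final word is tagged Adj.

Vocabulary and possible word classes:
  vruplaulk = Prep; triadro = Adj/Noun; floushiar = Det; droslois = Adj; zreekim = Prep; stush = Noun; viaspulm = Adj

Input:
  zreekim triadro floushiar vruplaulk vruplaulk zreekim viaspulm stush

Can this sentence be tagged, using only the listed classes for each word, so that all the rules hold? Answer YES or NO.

NO

Candidates per position — 1:zreekim {Prep}; 2:triadro {Adj,Noun}; 3:floushiar {Det}; 4:vruplaulk {Prep}; 5:vruplaulk {Prep}; 6:zreekim {Prep}; 7:viaspulm {Adj}; 8:stush {Noun}.
Rule 1 cannot be satisfied by any choice of tags from the lexicon.
So there is no consistent tagging.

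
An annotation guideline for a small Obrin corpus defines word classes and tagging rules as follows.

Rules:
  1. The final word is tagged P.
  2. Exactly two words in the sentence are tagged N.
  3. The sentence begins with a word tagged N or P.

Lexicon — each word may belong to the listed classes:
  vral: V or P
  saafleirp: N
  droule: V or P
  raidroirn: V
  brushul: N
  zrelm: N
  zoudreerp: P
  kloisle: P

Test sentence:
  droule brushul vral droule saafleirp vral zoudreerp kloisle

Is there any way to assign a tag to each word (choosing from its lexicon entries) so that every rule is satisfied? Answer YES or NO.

YES

Candidates per position — 1:droule {V,P}; 2:brushul {N}; 3:vral {V,P}; 4:droule {V,P}; 5:saafleirp {N}; 6:vral {V,P}; 7:zoudreerp {P}; 8:kloisle {P}.
One satisfying assignment: P N V V N P P P.
Verifying each rule — rule 1 holds; rule 2 holds; rule 3 holds.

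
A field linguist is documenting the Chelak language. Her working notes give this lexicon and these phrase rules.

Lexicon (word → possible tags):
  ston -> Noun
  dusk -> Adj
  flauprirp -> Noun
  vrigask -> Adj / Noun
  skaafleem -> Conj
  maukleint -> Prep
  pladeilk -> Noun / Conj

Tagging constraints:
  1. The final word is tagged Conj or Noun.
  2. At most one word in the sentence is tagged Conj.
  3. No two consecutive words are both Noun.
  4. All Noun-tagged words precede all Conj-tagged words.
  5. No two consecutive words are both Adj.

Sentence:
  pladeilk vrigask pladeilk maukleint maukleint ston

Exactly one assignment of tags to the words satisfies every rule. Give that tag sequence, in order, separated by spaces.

Candidates per position — 1:pladeilk {Noun,Conj}; 2:vrigask {Adj,Noun}; 3:pladeilk {Noun,Conj}; 4:maukleint {Prep}; 5:maukleint {Prep}; 6:ston {Noun}.
Word 1 cannot be Conj — rule 4 would then fail for every completion. It is Noun.
Word 2 cannot be Noun — rule 3 would then fail for every completion. It is Adj.
Word 3 cannot be Conj — rule 4 would then fail for every completion. It is Noun.
So the tagging must be: Noun Adj Noun Prep Prep Noun.
Rule-by-rule: rule 1 holds; rule 2 holds; rule 3 holds; rule 4 holds; rule 5 holds.

Noun Adj Noun Prep Prep Noun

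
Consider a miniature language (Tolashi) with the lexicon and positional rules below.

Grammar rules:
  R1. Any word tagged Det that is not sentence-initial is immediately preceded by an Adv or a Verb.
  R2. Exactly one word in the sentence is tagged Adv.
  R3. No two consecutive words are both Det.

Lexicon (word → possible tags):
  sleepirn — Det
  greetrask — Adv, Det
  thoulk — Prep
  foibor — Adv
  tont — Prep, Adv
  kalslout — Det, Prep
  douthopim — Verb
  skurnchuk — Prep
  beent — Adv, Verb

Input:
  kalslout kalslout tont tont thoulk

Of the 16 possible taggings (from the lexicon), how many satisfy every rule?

Candidates per position — 1:kalslout {Det,Prep}; 2:kalslout {Det,Prep}; 3:tont {Prep,Adv}; 4:tont {Prep,Adv}; 5:thoulk {Prep}.
There are 16 candidate sequences in total.
The sequences that satisfy every rule: Det Prep Prep Adv Prep; Det Prep Adv Prep Prep; Prep Prep Prep Adv Prep; Prep Prep Adv Prep Prep.
Count = 4.

4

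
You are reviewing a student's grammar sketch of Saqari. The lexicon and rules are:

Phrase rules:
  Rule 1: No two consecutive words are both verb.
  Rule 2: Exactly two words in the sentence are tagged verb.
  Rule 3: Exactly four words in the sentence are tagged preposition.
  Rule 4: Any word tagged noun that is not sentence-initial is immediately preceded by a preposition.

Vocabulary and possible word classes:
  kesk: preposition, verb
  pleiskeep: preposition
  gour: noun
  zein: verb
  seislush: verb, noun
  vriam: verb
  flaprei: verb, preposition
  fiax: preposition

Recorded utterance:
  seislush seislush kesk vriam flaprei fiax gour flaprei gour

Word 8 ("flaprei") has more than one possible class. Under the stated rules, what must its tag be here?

Candidates per position — 1:seislush {verb,noun}; 2:seislush {verb,noun}; 3:kesk {preposition,verb}; 4:vriam {verb}; 5:flaprei {verb,preposition}; 6:fiax {preposition}; 7:gour {noun}; 8:flaprei {verb,preposition}; 9:gour {noun}.
If word 2 were noun, no tagging could satisfy rule 4; so word 2 is verb.
If word 3 were verb, no tagging could satisfy rule 1; so word 3 is preposition.
If word 5 were verb, no tagging could satisfy rule 1; so word 5 is preposition.
If word 8 were verb, no tagging could satisfy rule 2; so word 8 is preposition.
If word 1 were verb, no tagging could satisfy rule 1; so word 1 is noun.
So the tagging must be: noun verb preposition verb preposition preposition noun preposition noun.
Check: rule 1 satisfied; rule 2 satisfied; rule 3 satisfied; rule 4 satisfied.

preposition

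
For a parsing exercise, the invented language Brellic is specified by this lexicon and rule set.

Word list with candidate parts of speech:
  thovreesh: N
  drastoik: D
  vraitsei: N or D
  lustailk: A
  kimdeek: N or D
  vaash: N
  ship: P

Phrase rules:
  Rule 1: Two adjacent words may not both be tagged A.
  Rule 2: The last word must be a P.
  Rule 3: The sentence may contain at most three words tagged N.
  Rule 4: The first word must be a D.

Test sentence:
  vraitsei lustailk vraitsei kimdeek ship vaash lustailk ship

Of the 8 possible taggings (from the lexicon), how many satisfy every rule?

4

Candidates per position — 1:vraitsei {N,D}; 2:lustailk {A}; 3:vraitsei {N,D}; 4:kimdeek {N,D}; 5:ship {P}; 6:vaash {N}; 7:lustailk {A}; 8:ship {P}.
There are 8 candidate sequences in total.
The sequences that satisfy every rule: D A N N P N A P; D A N D P N A P; D A D N P N A P; D A D D P N A P.
Count = 4.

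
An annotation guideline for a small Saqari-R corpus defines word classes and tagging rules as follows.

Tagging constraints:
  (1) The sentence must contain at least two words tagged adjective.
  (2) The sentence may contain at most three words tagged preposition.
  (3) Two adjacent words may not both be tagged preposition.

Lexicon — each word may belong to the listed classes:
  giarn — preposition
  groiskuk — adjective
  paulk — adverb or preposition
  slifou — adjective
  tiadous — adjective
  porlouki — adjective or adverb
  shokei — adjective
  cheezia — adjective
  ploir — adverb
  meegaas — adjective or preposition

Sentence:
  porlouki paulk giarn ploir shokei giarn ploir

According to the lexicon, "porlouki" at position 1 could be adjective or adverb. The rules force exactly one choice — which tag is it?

Candidates per position — 1:porlouki {adjective,adverb}; 2:paulk {adverb,preposition}; 3:giarn {preposition}; 4:ploir {adverb}; 5:shokei {adjective}; 6:giarn {preposition}; 7:ploir {adverb}.
If word 1 were adverb, no tagging could satisfy rule 1; so word 1 is adjective.
If word 2 were preposition, no tagging could satisfy rule 3; so word 2 is adverb.
So the tagging must be: adjective adverb preposition adverb adjective preposition adverb.
Verifying each rule — rule 1 satisfied; rule 2 satisfied; rule 3 satisfied.

adjective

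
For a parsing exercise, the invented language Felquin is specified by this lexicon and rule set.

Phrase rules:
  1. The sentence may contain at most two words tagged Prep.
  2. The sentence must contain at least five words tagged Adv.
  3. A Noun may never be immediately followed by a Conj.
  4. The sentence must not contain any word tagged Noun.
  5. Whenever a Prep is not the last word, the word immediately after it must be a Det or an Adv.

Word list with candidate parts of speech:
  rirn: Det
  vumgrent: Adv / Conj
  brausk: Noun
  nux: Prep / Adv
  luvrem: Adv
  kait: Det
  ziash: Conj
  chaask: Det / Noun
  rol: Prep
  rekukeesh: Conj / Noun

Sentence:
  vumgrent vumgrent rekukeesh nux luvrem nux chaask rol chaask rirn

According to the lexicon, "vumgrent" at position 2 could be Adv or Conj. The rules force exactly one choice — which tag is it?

Adv

Candidates per position — 1:vumgrent {Adv,Conj}; 2:vumgrent {Adv,Conj}; 3:rekukeesh {Conj,Noun}; 4:nux {Prep,Adv}; 5:luvrem {Adv}; 6:nux {Prep,Adv}; 7:chaask {Det,Noun}; 8:rol {Prep}; 9:chaask {Det,Noun}; 10:rirn {Det}.
If word 1 were Conj, no tagging could satisfy rule 2; so word 1 is Adv.
If word 2 were Conj, no tagging could satisfy rule 2; so word 2 is Adv.
If word 3 were Noun, no tagging could satisfy rule 4; so word 3 is Conj.
If word 4 were Prep, no tagging could satisfy rule 2; so word 4 is Adv.
If word 6 were Prep, no tagging could satisfy rule 2; so word 6 is Adv.
If word 7 were Noun, no tagging could satisfy rule 4; so word 7 is Det.
If word 9 were Noun, no tagging could satisfy rule 4; so word 9 is Det.
The unique satisfying tagging is: Adv Adv Conj Adv Adv Adv Det Prep Det Det.
Rule-by-rule: rule 1 ok; rule 2 ok; rule 3 ok; rule 4 ok; rule 5 ok.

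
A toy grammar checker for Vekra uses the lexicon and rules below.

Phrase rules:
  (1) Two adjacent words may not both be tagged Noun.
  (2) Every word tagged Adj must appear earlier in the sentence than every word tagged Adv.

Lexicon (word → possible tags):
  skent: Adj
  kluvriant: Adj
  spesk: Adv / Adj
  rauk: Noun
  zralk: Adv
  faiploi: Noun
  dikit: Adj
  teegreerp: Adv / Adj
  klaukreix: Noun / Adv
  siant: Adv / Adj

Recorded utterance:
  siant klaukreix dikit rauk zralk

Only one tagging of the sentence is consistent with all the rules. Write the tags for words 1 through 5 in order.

Candidates per position — 1:siant {Adv,Adj}; 2:klaukreix {Noun,Adv}; 3:dikit {Adj}; 4:rauk {Noun}; 5:zralk {Adv}.
At position 1, choosing Adv makes rule 2 impossible to satisfy; hence Adj.
At position 2, choosing Adv makes rule 2 impossible to satisfy; hence Noun.
The only consistent sequence is: Adj Noun Adj Noun Adv.
Check: rule 1 ✓; rule 2 ✓.

Adj Noun Adj Noun Adv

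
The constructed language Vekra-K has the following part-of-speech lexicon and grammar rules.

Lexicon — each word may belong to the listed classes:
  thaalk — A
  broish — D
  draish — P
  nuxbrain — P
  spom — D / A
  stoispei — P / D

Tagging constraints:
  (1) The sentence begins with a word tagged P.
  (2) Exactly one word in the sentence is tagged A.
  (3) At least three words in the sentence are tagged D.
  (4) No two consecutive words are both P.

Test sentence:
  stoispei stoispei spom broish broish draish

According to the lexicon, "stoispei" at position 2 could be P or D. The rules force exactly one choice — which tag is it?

D

Candidates per position — 1:stoispei {P,D}; 2:stoispei {P,D}; 3:spom {D,A}; 4:broish {D}; 5:broish {D}; 6:draish {P}.
If word 1 were D, no tagging could satisfy rule 1; so word 1 is P.
If word 2 were P, no tagging could satisfy rule 4; so word 2 is D.
If word 3 were D, no tagging could satisfy rule 2; so word 3 is A.
The unique satisfying tagging is: P D A D D P.
Check: rule 1 satisfied; rule 2 satisfied; rule 3 satisfied; rule 4 satisfied.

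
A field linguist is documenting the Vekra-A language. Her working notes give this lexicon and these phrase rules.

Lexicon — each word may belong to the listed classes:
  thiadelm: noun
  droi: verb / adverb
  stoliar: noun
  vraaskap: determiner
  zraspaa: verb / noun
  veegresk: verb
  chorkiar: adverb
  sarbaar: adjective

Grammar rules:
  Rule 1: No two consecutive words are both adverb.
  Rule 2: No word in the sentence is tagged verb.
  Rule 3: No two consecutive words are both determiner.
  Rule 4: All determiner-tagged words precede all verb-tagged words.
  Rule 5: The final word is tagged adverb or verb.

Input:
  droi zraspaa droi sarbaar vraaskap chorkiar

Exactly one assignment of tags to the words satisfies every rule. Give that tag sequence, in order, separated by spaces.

Candidates per position — 1:droi {verb,adverb}; 2:zraspaa {verb,noun}; 3:droi {verb,adverb}; 4:sarbaar {adjective}; 5:vraaskap {determiner}; 6:chorkiar {adverb}.
Position 1: verb is ruled out by rule 2; that leaves adverb.
Position 2: verb is ruled out by rule 2; that leaves noun.
Position 3: verb is ruled out by rule 2; that leaves adverb.
That leaves exactly one tagging: adverb noun adverb adjective determiner adverb.
Checking: rule 1 holds; rule 2 holds; rule 3 holds; rule 4 holds; rule 5 holds.

adverb noun adverb adjective determiner adverb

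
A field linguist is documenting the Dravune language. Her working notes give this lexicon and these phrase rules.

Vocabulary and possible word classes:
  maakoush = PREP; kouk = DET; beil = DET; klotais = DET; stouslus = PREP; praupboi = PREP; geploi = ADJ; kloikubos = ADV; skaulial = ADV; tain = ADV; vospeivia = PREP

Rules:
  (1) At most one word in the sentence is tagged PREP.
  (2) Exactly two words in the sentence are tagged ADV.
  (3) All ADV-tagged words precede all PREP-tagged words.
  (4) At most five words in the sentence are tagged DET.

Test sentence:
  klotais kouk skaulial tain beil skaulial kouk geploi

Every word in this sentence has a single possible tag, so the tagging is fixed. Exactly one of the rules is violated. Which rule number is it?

Fixed tagging: DET DET ADV ADV DET ADV DET ADJ.
Rule check: R1 pass, R2 fail, R3 pass, R4 pass.
Only rule 2 fails.

2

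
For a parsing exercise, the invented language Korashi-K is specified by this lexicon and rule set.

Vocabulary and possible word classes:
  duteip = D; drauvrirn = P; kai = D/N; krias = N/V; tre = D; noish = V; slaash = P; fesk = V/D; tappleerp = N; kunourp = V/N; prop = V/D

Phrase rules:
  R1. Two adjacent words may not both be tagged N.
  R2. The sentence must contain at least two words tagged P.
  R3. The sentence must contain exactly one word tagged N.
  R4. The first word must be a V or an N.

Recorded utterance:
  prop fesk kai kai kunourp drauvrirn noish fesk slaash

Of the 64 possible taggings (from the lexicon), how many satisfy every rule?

12

Candidates per position — 1:prop {V,D}; 2:fesk {V,D}; 3:kai {D,N}; 4:kai {D,N}; 5:kunourp {V,N}; 6:drauvrirn {P}; 7:noish {V}; 8:fesk {V,D}; 9:slaash {P}.
There are 64 candidate sequences in total.
Checking each against the rules leaves 12 sequences.
Count = 12.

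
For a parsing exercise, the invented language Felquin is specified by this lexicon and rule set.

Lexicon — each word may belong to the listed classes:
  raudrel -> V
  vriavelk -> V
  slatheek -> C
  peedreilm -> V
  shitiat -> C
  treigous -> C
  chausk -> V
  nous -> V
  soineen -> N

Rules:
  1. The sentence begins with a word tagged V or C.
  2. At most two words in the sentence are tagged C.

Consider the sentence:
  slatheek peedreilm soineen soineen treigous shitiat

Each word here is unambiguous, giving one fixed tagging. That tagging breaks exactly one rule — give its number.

2

Fixed tagging: C V N N C C.
Rule check: R1 pass, R2 fail.
Only rule 2 fails.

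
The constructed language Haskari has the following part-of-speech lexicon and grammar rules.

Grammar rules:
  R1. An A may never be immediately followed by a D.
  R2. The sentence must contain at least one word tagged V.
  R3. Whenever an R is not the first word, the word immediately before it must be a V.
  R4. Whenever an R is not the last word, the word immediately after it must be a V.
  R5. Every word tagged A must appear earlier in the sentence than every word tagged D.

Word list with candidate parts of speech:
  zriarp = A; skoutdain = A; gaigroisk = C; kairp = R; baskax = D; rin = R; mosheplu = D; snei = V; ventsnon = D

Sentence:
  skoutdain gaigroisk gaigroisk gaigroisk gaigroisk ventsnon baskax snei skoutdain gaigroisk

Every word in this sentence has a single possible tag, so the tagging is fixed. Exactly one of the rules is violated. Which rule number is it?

Fixed tagging: A C C C C D D V A C.
Rule check: R1 ok, R2 ok, R3 ok, R4 ok, R5 fails.
Only rule 5 fails.

5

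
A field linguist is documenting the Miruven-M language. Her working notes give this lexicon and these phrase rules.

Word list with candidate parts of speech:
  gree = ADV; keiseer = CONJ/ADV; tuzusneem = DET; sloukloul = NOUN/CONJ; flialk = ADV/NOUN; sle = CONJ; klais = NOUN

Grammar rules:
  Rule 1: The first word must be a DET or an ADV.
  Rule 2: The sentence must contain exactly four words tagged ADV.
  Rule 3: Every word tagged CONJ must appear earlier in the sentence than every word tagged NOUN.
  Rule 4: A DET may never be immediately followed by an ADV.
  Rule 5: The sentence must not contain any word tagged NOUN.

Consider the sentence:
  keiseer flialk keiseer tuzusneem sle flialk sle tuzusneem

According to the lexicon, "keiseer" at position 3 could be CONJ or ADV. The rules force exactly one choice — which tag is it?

ADV

Candidates per position — 1:keiseer {CONJ,ADV}; 2:flialk {ADV,NOUN}; 3:keiseer {CONJ,ADV}; 4:tuzusneem {DET}; 5:sle {CONJ}; 6:flialk {ADV,NOUN}; 7:sle {CONJ}; 8:tuzusneem {DET}.
Position 1: CONJ is ruled out by rule 1; that leaves ADV.
Position 2: NOUN is ruled out by rule 2; that leaves ADV.
Position 3: CONJ is ruled out by rule 2; that leaves ADV.
Position 6: NOUN is ruled out by rule 2; that leaves ADV.
The only consistent sequence is: ADV ADV ADV DET CONJ ADV CONJ DET.
Rule-by-rule: rule 1 ok; rule 2 ok; rule 3 ok; rule 4 ok; rule 5 ok.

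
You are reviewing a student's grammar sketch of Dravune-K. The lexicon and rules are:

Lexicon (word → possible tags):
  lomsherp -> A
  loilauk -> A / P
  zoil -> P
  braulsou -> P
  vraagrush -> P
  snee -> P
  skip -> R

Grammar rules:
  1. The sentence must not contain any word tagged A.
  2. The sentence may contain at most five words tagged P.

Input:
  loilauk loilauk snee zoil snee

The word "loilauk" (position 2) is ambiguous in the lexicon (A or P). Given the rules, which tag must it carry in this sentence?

Candidates per position — 1:loilauk {A,P}; 2:loilauk {A,P}; 3:snee {P}; 4:zoil {P}; 5:snee {P}.
Word 1 cannot be A — rule 1 would then fail for every completion. It is P.
Word 2 cannot be A — rule 1 would then fail for every completion. It is P.
So the tagging must be: P P P P P.
Rule-by-rule: rule 1 ✓; rule 2 ✓.

P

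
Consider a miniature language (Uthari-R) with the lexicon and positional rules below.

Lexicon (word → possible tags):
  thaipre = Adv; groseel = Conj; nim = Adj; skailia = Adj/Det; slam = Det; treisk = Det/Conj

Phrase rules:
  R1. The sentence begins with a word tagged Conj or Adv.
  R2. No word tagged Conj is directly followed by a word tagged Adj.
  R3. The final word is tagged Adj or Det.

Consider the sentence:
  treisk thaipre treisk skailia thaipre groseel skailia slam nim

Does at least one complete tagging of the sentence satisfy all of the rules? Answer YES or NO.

Candidates per position — 1:treisk {Det,Conj}; 2:thaipre {Adv}; 3:treisk {Det,Conj}; 4:skailia {Adj,Det}; 5:thaipre {Adv}; 6:groseel {Conj}; 7:skailia {Adj,Det}; 8:slam {Det}; 9:nim {Adj}.
One satisfying assignment: Conj Adv Conj Det Adv Conj Det Det Adj.
Rule-by-rule: rule 1 satisfied; rule 2 satisfied; rule 3 satisfied.

YES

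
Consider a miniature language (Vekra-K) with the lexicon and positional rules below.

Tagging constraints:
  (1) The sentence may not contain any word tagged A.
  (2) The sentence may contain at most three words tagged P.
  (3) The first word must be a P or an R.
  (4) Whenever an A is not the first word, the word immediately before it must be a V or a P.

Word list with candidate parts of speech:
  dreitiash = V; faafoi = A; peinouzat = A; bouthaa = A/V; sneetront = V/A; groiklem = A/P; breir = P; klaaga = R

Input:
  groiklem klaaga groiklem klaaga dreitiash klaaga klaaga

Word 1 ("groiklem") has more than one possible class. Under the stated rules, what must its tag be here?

Candidates per position — 1:groiklem {A,P}; 2:klaaga {R}; 3:groiklem {A,P}; 4:klaaga {R}; 5:dreitiash {V}; 6:klaaga {R}; 7:klaaga {R}.
At position 1, choosing A makes rule 1 impossible to satisfy; hence P.
At position 3, choosing A makes rule 1 impossible to satisfy; hence P.
So the tagging must be: P R P R V R R.
Rule-by-rule: rule 1 ok; rule 2 ok; rule 3 ok; rule 4 ok.

P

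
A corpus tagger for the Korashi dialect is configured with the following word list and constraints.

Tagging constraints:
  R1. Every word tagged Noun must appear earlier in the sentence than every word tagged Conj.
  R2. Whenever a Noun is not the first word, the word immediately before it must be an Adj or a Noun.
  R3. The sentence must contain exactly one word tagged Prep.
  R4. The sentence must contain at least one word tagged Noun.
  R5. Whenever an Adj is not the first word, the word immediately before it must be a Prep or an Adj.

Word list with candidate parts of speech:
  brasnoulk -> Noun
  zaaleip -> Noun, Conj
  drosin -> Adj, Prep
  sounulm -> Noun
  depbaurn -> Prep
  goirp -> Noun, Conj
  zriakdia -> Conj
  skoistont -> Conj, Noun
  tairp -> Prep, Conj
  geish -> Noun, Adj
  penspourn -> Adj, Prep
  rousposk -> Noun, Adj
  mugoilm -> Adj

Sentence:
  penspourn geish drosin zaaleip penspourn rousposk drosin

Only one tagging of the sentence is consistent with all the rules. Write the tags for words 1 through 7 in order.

Adj Adj Adj Noun Prep Adj Adj

Candidates per position — 1:penspourn {Adj,Prep}; 2:geish {Noun,Adj}; 3:drosin {Adj,Prep}; 4:zaaleip {Noun,Conj}; 5:penspourn {Adj,Prep}; 6:rousposk {Noun,Adj}; 7:drosin {Adj,Prep}.
Position 5: tagging it Adj would leave rule 5 unsatisfiable, so it must be Prep.
Position 6: tagging it Noun would leave rule 2 unsatisfiable, so it must be Adj.
Position 7: tagging it Prep would leave rule 3 unsatisfiable, so it must be Adj.
Position 1: tagging it Prep would leave rule 3 unsatisfiable, so it must be Adj.
Position 3: tagging it Prep would leave rule 3 unsatisfiable, so it must be Adj.
Position 2: tagging it Noun would leave rule 5 unsatisfiable, so it must be Adj.
Position 4: tagging it Conj would leave rule 4 unsatisfiable, so it must be Noun.
The only consistent sequence is: Adj Adj Adj Noun Prep Adj Adj.
Checking: rule 1 ✓; rule 2 ✓; rule 3 ✓; rule 4 ✓; rule 5 ✓.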